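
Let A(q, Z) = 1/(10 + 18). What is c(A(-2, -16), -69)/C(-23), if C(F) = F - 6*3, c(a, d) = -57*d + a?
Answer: -110125/1148 ≈ -95.928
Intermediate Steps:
A(q, Z) = 1/28
c(a, d) = a - 57*d
C(F) = -18 + F (C(F) = F - 18 = -18 + F)
c(A(-2, -16), -69)/C(-23) = (1/28 - 57*(-69))/(-18 - 23) = (1/28 + 3933)/(-41) = (110125/28)*(-1/41) = -110125/1148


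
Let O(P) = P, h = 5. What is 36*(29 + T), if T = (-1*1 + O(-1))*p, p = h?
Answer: 684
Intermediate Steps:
p = 5
T = -10 (T = (-1*1 - 1)*5 = (-1 - 1)*5 = -2*5 = -10)
36*(29 + T) = 36*(29 - 10) = 36*19 = 684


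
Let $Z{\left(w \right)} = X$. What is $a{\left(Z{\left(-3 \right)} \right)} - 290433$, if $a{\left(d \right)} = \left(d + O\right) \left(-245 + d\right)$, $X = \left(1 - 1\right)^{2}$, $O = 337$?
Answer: $-372998$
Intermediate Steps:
$X = 0$ ($X = 0^{2} = 0$)
$Z{\left(w \right)} = 0$
$a{\left(d \right)} = \left(-245 + d\right) \left(337 + d\right)$ ($a{\left(d \right)} = \left(d + 337\right) \left(-245 + d\right) = \left(337 + d\right) \left(-245 + d\right) = \left(-245 + d\right) \left(337 + d\right)$)
$a{\left(Z{\left(-3 \right)} \right)} - 290433 = \left(-82565 + 0^{2} + 92 \cdot 0\right) - 290433 = \left(-82565 + 0 + 0\right) - 290433 = -82565 - 290433 = -372998$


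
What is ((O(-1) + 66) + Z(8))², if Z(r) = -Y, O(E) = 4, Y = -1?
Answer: 5041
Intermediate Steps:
Z(r) = 1 (Z(r) = -1*(-1) = 1)
((O(-1) + 66) + Z(8))² = ((4 + 66) + 1)² = (70 + 1)² = 71² = 5041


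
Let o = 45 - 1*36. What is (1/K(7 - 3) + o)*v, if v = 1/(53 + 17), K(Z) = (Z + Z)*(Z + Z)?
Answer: 577/4480 ≈ 0.12879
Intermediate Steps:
K(Z) = 4*Z² (K(Z) = (2*Z)*(2*Z) = 4*Z²)
o = 9 (o = 45 - 36 = 9)
v = 1/70 ≈ 0.014286
(1/K(7 - 3) + o)*v = (1/(4*(7 - 3)²) + 9)*(1/70) = (1/(4*4²) + 9)*(1/70) = (1/(4*16) + 9)*(1/70) = (1/64 + 9)*(1/70) = (577/64)*(1/70) = 577/4480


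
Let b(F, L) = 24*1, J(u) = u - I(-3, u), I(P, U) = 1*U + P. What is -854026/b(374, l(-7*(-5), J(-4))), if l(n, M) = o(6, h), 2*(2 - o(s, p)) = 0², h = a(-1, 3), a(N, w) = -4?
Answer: -427013/12 ≈ -35584.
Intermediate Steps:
I(P, U) = P + U (I(P, U) = U + P = P + U)
h = -4
J(u) = 3 (J(u) = u - (-3 + u) = u + (3 - u) = 3)
o(s, p) = 2 (o(s, p) = 2 - ½*0² = 2 - ½*0 = 2 + 0 = 2)
l(n, M) = 2
b(F, L) = 24
-854026/b(374, l(-7*(-5), J(-4))) = -854026/24 = -854026*1/24 = -427013/12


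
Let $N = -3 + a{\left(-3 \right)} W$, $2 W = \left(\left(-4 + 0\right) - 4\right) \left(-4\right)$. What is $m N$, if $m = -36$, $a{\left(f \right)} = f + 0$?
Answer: $1836$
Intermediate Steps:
$a{\left(f \right)} = f$
$W = 16$ ($W = \frac{\left(\left(-4 + 0\right) - 4\right) \left(-4\right)}{2} = \frac{\left(-4 - 4\right) \left(-4\right)}{2} = \frac{\left(-8\right) \left(-4\right)}{2} = \frac{1}{2} \cdot 32 = 16$)
$N = -51$ ($N = -3 - 48 = -51$)
$m N = \left(-36\right) \left(-51\right) = 1836$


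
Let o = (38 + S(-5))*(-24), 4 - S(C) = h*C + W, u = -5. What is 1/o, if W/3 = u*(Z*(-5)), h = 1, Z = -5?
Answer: -1/10128 ≈ -9.8736e-5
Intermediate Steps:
W = -375 (W = 3*(-(-25)*(-5)) = 3*(-5*25) = 3*(-125) = -375)
S(C) = 379 - C (S(C) = 4 - (1*C - 375) = 4 - (C - 375) = 4 - (-375 + C) = 4 + (375 - C) = 379 - C)
o = -10128 (o = (38 + (379 - 1*(-5)))*(-24) = (38 + (379 + 5))*(-24) = (38 + 384)*(-24) = 422*(-24) = -10128)
1/o = 1/(-10128) = -1/10128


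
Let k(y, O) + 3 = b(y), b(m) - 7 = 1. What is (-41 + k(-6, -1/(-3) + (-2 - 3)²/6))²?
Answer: 1296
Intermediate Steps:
b(m) = 8 (b(m) = 7 + 1 = 8)
k(y, O) = 5 (k(y, O) = -3 + 8 = 5)
(-41 + k(-6, -1/(-3) + (-2 - 3)²/6))² = (-41 + 5)² = (-36)² = 1296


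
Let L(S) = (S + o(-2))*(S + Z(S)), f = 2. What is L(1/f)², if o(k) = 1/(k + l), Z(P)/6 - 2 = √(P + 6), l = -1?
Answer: 1561/144 + 25*√26/12 ≈ 21.463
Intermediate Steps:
Z(P) = 12 + 6*√(6 + P) (Z(P) = 12 + 6*√(P + 6) = 12 + 6*√(6 + P))
o(k) = 1/(-1 + k) (o(k) = 1/(k - 1) = 1/(-1 + k))
L(S) = (-⅓ + S)*(12 + S + 6*√(6 + S)) (L(S) = (S + 1/(-1 - 2))*(S + (12 + 6*√(6 + S))) = (S + 1/(-3))*(12 + S + 6*√(6 + S)) = (S - ⅓)*(12 + S + 6*√(6 + S)) = (-⅓ + S)*(12 + S + 6*√(6 + S)))
L(1/f)² = (-4 + (1/2)² - 2*√(6 + 1/2) + (35/3)/2 + 6*√(6 + 1/2)/2)² = (-4 + (½)² - 2*√(6 + ½) + (35/3)*(½) + 6*(½)*√(6 + ½))² = (-4 + ¼ - √26 + 35/6 + 6*(½)*√(13/2))² = (-4 + ¼ - √26 + 35/6 + 6*(½)*(√26/2))² = (-4 + ¼ - √26 + 35/6 + 3*√26/2)² = (25/12 + √26/2)²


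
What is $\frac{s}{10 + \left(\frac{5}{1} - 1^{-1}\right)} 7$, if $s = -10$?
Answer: $-5$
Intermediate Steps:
$\frac{s}{10 + \left(\frac{5}{1} - 1^{-1}\right)} 7 = - \frac{10}{10 + \left(\frac{5}{1} - 1^{-1}\right)} 7 = - \frac{10}{10 + \left(5 \cdot 1 - 1\right)} 7 = - \frac{10}{10 + \left(5 - 1\right)} 7 = - \frac{10}{10 + 4} \cdot 7 = - \frac{10}{14} \cdot 7 = \left(-10\right) \frac{1}{14} \cdot 7 = \left(- \frac{5}{7}\right) 7 = -5$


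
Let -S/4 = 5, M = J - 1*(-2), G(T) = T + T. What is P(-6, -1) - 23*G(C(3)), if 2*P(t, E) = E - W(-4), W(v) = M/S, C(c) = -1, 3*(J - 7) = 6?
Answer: 1831/40 ≈ 45.775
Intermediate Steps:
J = 9 (J = 7 + (1/3)*6 = 7 + 2 = 9)
G(T) = 2*T
M = 11 (M = 9 - 1*(-2) = 9 + 2 = 11)
S = -20 (S = -4*5 = -20)
W(v) = -11/20 (W(v) = 11/(-20) = 11*(-1/20) = -11/20)
P(t, E) = 11/40 + E/2 (P(t, E) = (E - 1*(-11/20))/2 = (E + 11/20)/2 = (11/20 + E)/2 = 11/40 + E/2)
P(-6, -1) - 23*G(C(3)) = (11/40 + (1/2)*(-1)) - 46*(-1) = (11/40 - 1/2) - 23*(-2) = -9/40 + 46 = 1831/40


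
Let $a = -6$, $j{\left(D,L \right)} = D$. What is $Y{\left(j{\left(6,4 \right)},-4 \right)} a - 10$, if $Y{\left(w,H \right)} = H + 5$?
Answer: $-16$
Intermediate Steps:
$Y{\left(w,H \right)} = 5 + H$
$Y{\left(j{\left(6,4 \right)},-4 \right)} a - 10 = \left(5 - 4\right) \left(-6\right) - 10 = 1 \left(-6\right) - 10 = -6 - 10 = -16$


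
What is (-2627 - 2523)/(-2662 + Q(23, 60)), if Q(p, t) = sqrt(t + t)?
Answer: 3427325/1771531 + 2575*sqrt(30)/1771531 ≈ 1.9426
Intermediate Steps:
Q(p, t) = sqrt(2)*sqrt(t) (Q(p, t) = sqrt(2*t) = sqrt(2)*sqrt(t))
(-2627 - 2523)/(-2662 + Q(23, 60)) = (-2627 - 2523)/(-2662 + sqrt(2)*sqrt(60)) = -5150/(-2662 + sqrt(2)*(2*sqrt(15))) = -5150/(-2662 + 2*sqrt(30))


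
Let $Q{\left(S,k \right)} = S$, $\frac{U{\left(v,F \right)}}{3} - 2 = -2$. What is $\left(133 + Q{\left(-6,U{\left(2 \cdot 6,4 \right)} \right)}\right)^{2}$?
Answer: $16129$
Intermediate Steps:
$U{\left(v,F \right)} = 0$ ($U{\left(v,F \right)} = 6 + 3 \left(-2\right) = 6 - 6 = 0$)
$\left(133 + Q{\left(-6,U{\left(2 \cdot 6,4 \right)} \right)}\right)^{2} = \left(133 - 6\right)^{2} = 127^{2} = 16129$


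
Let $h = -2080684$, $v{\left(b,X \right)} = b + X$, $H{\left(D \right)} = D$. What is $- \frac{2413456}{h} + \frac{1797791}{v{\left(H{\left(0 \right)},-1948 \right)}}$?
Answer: $- \frac{933983389189}{1013293108} \approx -921.73$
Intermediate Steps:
$v{\left(b,X \right)} = X + b$
$- \frac{2413456}{h} + \frac{1797791}{v{\left(H{\left(0 \right)},-1948 \right)}} = - \frac{2413456}{-2080684} + \frac{1797791}{-1948 + 0} = \left(-2413456\right) \left(- \frac{1}{2080684}\right) + \frac{1797791}{-1948} = \frac{603364}{520171} + 1797791 \left(- \frac{1}{1948}\right) = \frac{603364}{520171} - \frac{1797791}{1948} = - \frac{933983389189}{1013293108}$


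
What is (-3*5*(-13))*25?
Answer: 4875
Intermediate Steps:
(-3*5*(-13))*25 = -15*(-13)*25 = 195*25 = 4875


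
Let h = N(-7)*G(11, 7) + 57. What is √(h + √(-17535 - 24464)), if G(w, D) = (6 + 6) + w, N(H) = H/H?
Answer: √(80 + I*√41999) ≈ 12.247 + 8.3665*I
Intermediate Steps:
N(H) = 1
G(w, D) = 12 + w
h = 80 (h = 1*(12 + 11) + 57 = 1*23 + 57 = 23 + 57 = 80)
√(h + √(-17535 - 24464)) = √(80 + √(-17535 - 24464)) = √(80 + √(-41999)) = √(80 + I*√41999)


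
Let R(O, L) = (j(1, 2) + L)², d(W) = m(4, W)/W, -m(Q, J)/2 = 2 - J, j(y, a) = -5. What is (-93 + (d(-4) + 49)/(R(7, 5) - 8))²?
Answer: 39601/4 ≈ 9900.3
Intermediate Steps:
m(Q, J) = -4 + 2*J (m(Q, J) = -2*(2 - J) = -4 + 2*J)
d(W) = (-4 + 2*W)/W
R(O, L) = (-5 + L)²
(-93 + (d(-4) + 49)/(R(7, 5) - 8))² = (-93 + ((2 - 4/(-4)) + 49)/((-5 + 5)² - 8))² = (-93 + ((2 - 4*(-¼)) + 49)/(0² - 8))² = (-93 + ((2 + 1) + 49)/(0 - 8))² = (-93 + (3 + 49)/(-8))² = (-93 + 52*(-⅛))² = (-93 - 13/2)² = (-199/2)² = 39601/4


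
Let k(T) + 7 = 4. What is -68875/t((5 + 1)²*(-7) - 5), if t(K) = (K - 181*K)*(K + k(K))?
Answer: 2755/481104 ≈ 0.0057264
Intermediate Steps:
k(T) = -3 (k(T) = -7 + 4 = -3)
t(K) = -180*K*(-3 + K) (t(K) = (K - 181*K)*(K - 3) = (-180*K)*(-3 + K) = -180*K*(-3 + K))
-68875/t((5 + 1)²*(-7) - 5) = -68875*1/(180*(3 - ((5 + 1)²*(-7) - 5))*((5 + 1)²*(-7) - 5)) = -68875*1/(180*(3 - (6²*(-7) - 5))*(6²*(-7) - 5)) = -68875*1/(180*(3 - (36*(-7) - 5))*(36*(-7) - 5)) = -68875*1/(180*(-252 - 5)*(3 - (-252 - 5))) = -68875*(-1/(46260*(3 - 1*(-257)))) = -68875*(-1/(46260*(3 + 257))) = -68875/(180*(-257)*260) = -68875/(-12027600) = -68875*(-1/12027600) = 2755/481104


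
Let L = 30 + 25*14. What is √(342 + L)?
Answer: 19*√2 ≈ 26.870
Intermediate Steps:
L = 380 (L = 30 + 350 = 380)
√(342 + L) = √(342 + 380) = √722 = 19*√2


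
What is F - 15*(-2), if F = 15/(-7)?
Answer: 195/7 ≈ 27.857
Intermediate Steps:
F = -15/7 (F = 15*(-1/7) = -15/7 ≈ -2.1429)
F - 15*(-2) = -15/7 - 15*(-2) = -15/7 + 30 = 195/7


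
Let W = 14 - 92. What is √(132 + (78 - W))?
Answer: 12*√2 ≈ 16.971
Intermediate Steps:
W = -78
√(132 + (78 - W)) = √(132 + (78 - 1*(-78))) = √(132 + (78 + 78)) = √(132 + 156) = √288 = 12*√2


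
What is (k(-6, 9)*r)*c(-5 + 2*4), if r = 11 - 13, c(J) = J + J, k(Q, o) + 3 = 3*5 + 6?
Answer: -216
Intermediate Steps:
k(Q, o) = 18 (k(Q, o) = -3 + (3*5 + 6) = -3 + (15 + 6) = -3 + 21 = 18)
c(J) = 2*J
r = -2
(k(-6, 9)*r)*c(-5 + 2*4) = (18*(-2))*(2*(-5 + 2*4)) = -72*(-5 + 8) = -72*3 = -36*6 = -216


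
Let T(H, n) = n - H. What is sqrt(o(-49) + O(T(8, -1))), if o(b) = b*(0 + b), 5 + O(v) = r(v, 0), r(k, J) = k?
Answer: sqrt(2387) ≈ 48.857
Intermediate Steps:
O(v) = -5 + v
o(b) = b**2 (o(b) = b*b = b**2)
sqrt(o(-49) + O(T(8, -1))) = sqrt((-49)**2 + (-5 + (-1 - 1*8))) = sqrt(2401 + (-5 + (-1 - 8))) = sqrt(2401 + (-5 - 9)) = sqrt(2401 - 14) = sqrt(2387)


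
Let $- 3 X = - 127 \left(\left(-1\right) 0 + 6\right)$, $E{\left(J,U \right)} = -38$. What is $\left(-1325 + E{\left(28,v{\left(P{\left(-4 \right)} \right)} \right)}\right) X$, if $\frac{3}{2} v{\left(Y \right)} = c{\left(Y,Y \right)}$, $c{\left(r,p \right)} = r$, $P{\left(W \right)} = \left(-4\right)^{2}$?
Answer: $-346202$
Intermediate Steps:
$P{\left(W \right)} = 16$
$v{\left(Y \right)} = \frac{2 Y}{3}$
$X = 254$ ($X = - \frac{\left(-127\right) \left(\left(-1\right) 0 + 6\right)}{3} = - \frac{\left(-127\right) \left(0 + 6\right)}{3} = - \frac{\left(-127\right) 6}{3} = \left(- \frac{1}{3}\right) \left(-762\right) = 254$)
$\left(-1325 + E{\left(28,v{\left(P{\left(-4 \right)} \right)} \right)}\right) X = \left(-1325 - 38\right) 254 = \left(-1363\right) 254 = -346202$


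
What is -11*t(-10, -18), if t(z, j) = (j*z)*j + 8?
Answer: 35552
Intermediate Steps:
t(z, j) = 8 + z*j² (t(z, j) = z*j² + 8 = 8 + z*j²)
-11*t(-10, -18) = -11*(8 - 10*(-18)²) = -11*(8 - 10*324) = -11*(8 - 3240) = -11*(-3232) = 35552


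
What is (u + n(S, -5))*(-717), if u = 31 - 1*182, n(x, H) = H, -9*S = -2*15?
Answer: 111852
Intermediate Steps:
S = 10/3 (S = -(-2)*15/9 = -⅑*(-30) = 10/3 ≈ 3.3333)
u = -151 (u = 31 - 182 = -151)
(u + n(S, -5))*(-717) = (-151 - 5)*(-717) = -156*(-717) = 111852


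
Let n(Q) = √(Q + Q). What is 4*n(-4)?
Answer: 8*I*√2 ≈ 11.314*I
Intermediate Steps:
n(Q) = √2*√Q (n(Q) = √(2*Q) = √2*√Q)
4*n(-4) = 4*(√2*√(-4)) = 4*(√2*(2*I)) = 4*(2*I*√2) = 8*I*√2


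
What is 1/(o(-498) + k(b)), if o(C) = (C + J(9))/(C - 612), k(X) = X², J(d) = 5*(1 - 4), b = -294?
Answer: 370/31981491 ≈ 1.1569e-5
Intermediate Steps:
J(d) = -15 (J(d) = 5*(-3) = -15)
o(C) = (-15 + C)/(-612 + C) (o(C) = (C - 15)/(C - 612) = (-15 + C)/(-612 + C))
1/(o(-498) + k(b)) = 1/((-15 - 498)/(-612 - 498) + (-294)²) = 1/(-513/(-1110) + 86436) = 1/(-1/1110*(-513) + 86436) = 1/(171/370 + 86436) = 1/(31981491/370) = 370/31981491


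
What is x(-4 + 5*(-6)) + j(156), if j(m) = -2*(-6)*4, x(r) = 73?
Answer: 121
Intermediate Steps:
j(m) = 48 (j(m) = 12*4 = 48)
x(-4 + 5*(-6)) + j(156) = 73 + 48 = 121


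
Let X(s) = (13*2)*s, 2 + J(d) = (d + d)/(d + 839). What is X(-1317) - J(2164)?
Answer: -102827048/3003 ≈ -34241.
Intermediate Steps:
J(d) = -2 + 2*d/(839 + d) (J(d) = -2 + (d + d)/(d + 839) = -2 + (2*d)/(839 + d) = -2 + 2*d/(839 + d))
X(s) = 26*s
X(-1317) - J(2164) = 26*(-1317) - (-1678)/(839 + 2164) = -34242 - (-1678)/3003 = -34242 - 1*(-1678/3003) = -34242 + 1678/3003 = -102827048/3003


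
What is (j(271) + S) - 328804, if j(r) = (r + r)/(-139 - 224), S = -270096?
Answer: -217401242/363 ≈ -5.9890e+5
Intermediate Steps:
j(r) = -2*r/363 (j(r) = (2*r)/(-363) = (2*r)*(-1/363) = -2*r/363)
(j(271) + S) - 328804 = (-2/363*271 - 270096) - 328804 = (-542/363 - 270096) - 328804 = -98045390/363 - 328804 = -217401242/363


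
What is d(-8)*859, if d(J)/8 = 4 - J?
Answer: 82464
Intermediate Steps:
d(J) = 32 - 8*J (d(J) = 8*(4 - J) = 32 - 8*J)
d(-8)*859 = (32 - 8*(-8))*859 = (32 + 64)*859 = 96*859 = 82464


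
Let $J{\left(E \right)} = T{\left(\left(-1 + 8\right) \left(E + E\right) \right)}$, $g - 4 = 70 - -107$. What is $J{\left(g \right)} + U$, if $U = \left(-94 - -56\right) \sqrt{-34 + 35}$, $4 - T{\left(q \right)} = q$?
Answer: $-2568$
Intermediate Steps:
$g = 181$ ($g = 4 + \left(70 - -107\right) = 4 + \left(70 + 107\right) = 4 + 177 = 181$)
$T{\left(q \right)} = 4 - q$
$J{\left(E \right)} = 4 - 14 E$ ($J{\left(E \right)} = 4 - \left(-1 + 8\right) \left(E + E\right) = 4 - 7 \cdot 2 E = 4 - 14 E$)
$U = -38$ ($U = \left(-94 + 56\right) \sqrt{1} = \left(-38\right) 1 = -38$)
$J{\left(g \right)} + U = \left(4 - 2534\right) - 38 = -2530 - 38 = -2568$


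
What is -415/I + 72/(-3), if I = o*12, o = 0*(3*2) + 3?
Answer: -1279/36 ≈ -35.528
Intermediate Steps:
o = 3 (o = 0*6 + 3 = 0 + 3 = 3)
I = 36 (I = 3*12 = 36)
-415/I + 72/(-3) = -415/36 + 72/(-3) = -415*1/36 + 72*(-⅓) = -415/36 - 24 = -1279/36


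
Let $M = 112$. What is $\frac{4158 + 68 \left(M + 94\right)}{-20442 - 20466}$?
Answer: $- \frac{9083}{20454} \approx -0.44407$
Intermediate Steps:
$\frac{4158 + 68 \left(M + 94\right)}{-20442 - 20466} = \frac{4158 + 68 \left(112 + 94\right)}{-20442 - 20466} = \frac{4158 + 68 \cdot 206}{-40908} = \left(4158 + 14008\right) \left(- \frac{1}{40908}\right) = 18166 \left(- \frac{1}{40908}\right) = - \frac{9083}{20454}$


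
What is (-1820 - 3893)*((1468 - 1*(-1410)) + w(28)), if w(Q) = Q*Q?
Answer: -20921006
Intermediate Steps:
w(Q) = Q²
(-1820 - 3893)*((1468 - 1*(-1410)) + w(28)) = (-1820 - 3893)*((1468 - 1*(-1410)) + 28²) = -5713*((1468 + 1410) + 784) = -5713*(2878 + 784) = -5713*3662 = -20921006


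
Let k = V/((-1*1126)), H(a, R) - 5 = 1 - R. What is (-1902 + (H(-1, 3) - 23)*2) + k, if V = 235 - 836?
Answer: -2186091/1126 ≈ -1941.5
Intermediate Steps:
H(a, R) = 6 - R (H(a, R) = 5 + (1 - R) = 6 - R)
V = -601
k = 601/1126 (k = -601/((-1*1126)) = -601/(-1126) = -601*(-1/1126) = 601/1126 ≈ 0.53375)
(-1902 + (H(-1, 3) - 23)*2) + k = (-1902 + ((6 - 1*3) - 23)*2) + 601/1126 = (-1902 + ((6 - 3) - 23)*2) + 601/1126 = (-1902 + (3 - 23)*2) + 601/1126 = (-1902 - 20*2) + 601/1126 = (-1902 - 40) + 601/1126 = -1942 + 601/1126 = -2186091/1126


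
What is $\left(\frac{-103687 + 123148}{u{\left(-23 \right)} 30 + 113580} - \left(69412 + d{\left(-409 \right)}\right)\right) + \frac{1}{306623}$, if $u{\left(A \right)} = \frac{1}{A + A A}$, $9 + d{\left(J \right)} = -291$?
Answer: $- \frac{202982440701242922}{2937014468455} \approx -69112.0$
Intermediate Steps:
$d{\left(J \right)} = -300$ ($d{\left(J \right)} = -9 - 291 = -300$)
$u{\left(A \right)} = \frac{1}{A + A^{2}}$
$\left(\frac{-103687 + 123148}{u{\left(-23 \right)} 30 + 113580} - \left(69412 + d{\left(-409 \right)}\right)\right) + \frac{1}{306623} = \left(\frac{-103687 + 123148}{\frac{1}{\left(-23\right) \left(1 - 23\right)} 30 + 113580} - 69112\right) + \frac{1}{306623} = \left(\frac{19461}{- \frac{1}{23 \left(-22\right)} 30 + 113580} + \left(-69412 + 300\right)\right) + \frac{1}{306623} = \left(\frac{19461}{\left(- \frac{1}{23}\right) \left(- \frac{1}{22}\right) 30 + 113580} - 69112\right) + \frac{1}{306623} = \left(\frac{19461}{\frac{1}{506} \cdot 30 + 113580} - 69112\right) + \frac{1}{306623} = \left(\frac{19461}{\frac{15}{253} + 113580} - 69112\right) + \frac{1}{306623} = \left(\frac{19461}{\frac{28735755}{253}} - 69112\right) + \frac{1}{306623} = \left(19461 \cdot \frac{253}{28735755} - 69112\right) + \frac{1}{306623} = \left(\frac{1641211}{9578585} - 69112\right) + \frac{1}{306623} = - \frac{661993525309}{9578585} + \frac{1}{306623} = - \frac{202982440701242922}{2937014468455}$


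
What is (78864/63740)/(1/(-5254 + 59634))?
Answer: 214431216/3187 ≈ 67283.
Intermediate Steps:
(78864/63740)/(1/(-5254 + 59634)) = (78864*(1/63740))/(1/54380) = 19716/(15935*(1/54380)) = (19716/15935)*54380 = 214431216/3187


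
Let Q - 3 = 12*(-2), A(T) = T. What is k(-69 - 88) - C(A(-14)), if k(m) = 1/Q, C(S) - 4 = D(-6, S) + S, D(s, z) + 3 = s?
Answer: 398/21 ≈ 18.952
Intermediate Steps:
D(s, z) = -3 + s
Q = -21 (Q = 3 + 12*(-2) = 3 - 24 = -21)
C(S) = -5 + S (C(S) = 4 + ((-3 - 6) + S) = 4 + (-9 + S) = -5 + S)
k(m) = -1/21 (k(m) = 1/(-21) = -1/21)
k(-69 - 88) - C(A(-14)) = -1/21 - (-5 - 14) = -1/21 - 1*(-19) = -1/21 + 19 = 398/21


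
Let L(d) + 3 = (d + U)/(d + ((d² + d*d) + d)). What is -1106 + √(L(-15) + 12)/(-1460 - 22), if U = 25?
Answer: -1106 - √15918/62244 ≈ -1106.0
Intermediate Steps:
L(d) = -3 + (25 + d)/(2*d + 2*d²) (L(d) = -3 + (d + 25)/(d + ((d² + d*d) + d)) = -3 + (25 + d)/(d + ((d² + d²) + d)) = -3 + (25 + d)/(d + (2*d² + d)) = -3 + (25 + d)/(d + (d + 2*d²)) = -3 + (25 + d)/(2*d + 2*d²))
-1106 + √(L(-15) + 12)/(-1460 - 22) = -1106 + √((½)*(25 - 6*(-15)² - 5*(-15))/(-15*(1 - 15)) + 12)/(-1460 - 22) = -1106 + √((½)*(-1/15)*(25 - 6*225 + 75)/(-14) + 12)/(-1482) = -1106 - √((½)*(-1/15)*(-1/14)*(25 - 1350 + 75) + 12)/1482 = -1106 - √((½)*(-1/15)*(-1/14)*(-1250) + 12)/1482 = -1106 - √(-125/42 + 12)/1482 = -1106 - √15918/62244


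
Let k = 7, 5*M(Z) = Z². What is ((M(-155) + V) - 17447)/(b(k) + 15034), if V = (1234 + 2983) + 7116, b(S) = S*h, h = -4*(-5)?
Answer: -1309/15174 ≈ -0.086266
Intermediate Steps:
M(Z) = Z²/5
h = 20
b(S) = 20*S (b(S) = S*20 = 20*S)
V = 11333 (V = 4217 + 7116 = 11333)
((M(-155) + V) - 17447)/(b(k) + 15034) = (((⅕)*(-155)² + 11333) - 17447)/(20*7 + 15034) = (((⅕)*24025 + 11333) - 17447)/(140 + 15034) = ((4805 + 11333) - 17447)/15174 = (16138 - 17447)*(1/15174) = -1309*1/15174 = -1309/15174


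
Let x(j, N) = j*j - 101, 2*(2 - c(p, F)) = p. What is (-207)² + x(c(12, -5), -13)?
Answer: 42764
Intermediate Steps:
c(p, F) = 2 - p/2
x(j, N) = -101 + j² (x(j, N) = j² - 101 = -101 + j²)
(-207)² + x(c(12, -5), -13) = (-207)² + (-101 + (2 - ½*12)²) = 42849 + (-101 + (2 - 6)²) = 42849 + (-101 + (-4)²) = 42849 + (-101 + 16) = 42849 - 85 = 42764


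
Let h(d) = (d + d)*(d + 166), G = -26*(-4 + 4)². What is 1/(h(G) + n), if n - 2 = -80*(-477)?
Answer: 1/38162 ≈ 2.6204e-5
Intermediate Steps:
G = 0 (G = -26*0² = -26*0 = 0)
n = 38162 (n = 2 - 80*(-477) = 2 + 38160 = 38162)
h(d) = 2*d*(166 + d) (h(d) = (2*d)*(166 + d) = 2*d*(166 + d))
1/(h(G) + n) = 1/(2*0*(166 + 0) + 38162) = 1/(2*0*166 + 38162) = 1/(0 + 38162) = 1/38162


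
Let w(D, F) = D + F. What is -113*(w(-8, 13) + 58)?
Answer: -7119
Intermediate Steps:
-113*(w(-8, 13) + 58) = -113*((-8 + 13) + 58) = -113*(5 + 58) = -113*63 = -7119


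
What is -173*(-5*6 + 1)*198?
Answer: 993366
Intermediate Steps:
-173*(-5*6 + 1)*198 = -173*(-30 + 1)*198 = -173*(-29)*198 = 5017*198 = 993366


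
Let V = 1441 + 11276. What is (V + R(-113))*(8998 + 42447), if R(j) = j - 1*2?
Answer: 648309890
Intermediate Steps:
R(j) = -2 + j (R(j) = j - 2 = -2 + j)
V = 12717
(V + R(-113))*(8998 + 42447) = (12717 + (-2 - 113))*(8998 + 42447) = (12717 - 115)*51445 = 12602*51445 = 648309890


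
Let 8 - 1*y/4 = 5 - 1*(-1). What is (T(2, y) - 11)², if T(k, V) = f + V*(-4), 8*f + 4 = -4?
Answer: 1936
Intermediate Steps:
f = -1 (f = -½ + (⅛)*(-4) = -½ - ½ = -1)
y = 8 (y = 32 - 4*(5 - 1*(-1)) = 32 - 4*(5 + 1) = 32 - 4*6 = 32 - 24 = 8)
T(k, V) = -1 - 4*V (T(k, V) = -1 + V*(-4) = -1 - 4*V)
(T(2, y) - 11)² = ((-1 - 4*8) - 11)² = ((-1 - 32) - 11)² = (-33 - 11)² = (-44)² = 1936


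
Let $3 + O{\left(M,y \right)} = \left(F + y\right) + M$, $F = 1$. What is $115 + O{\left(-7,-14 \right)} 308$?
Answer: $-6969$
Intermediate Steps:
$O{\left(M,y \right)} = -2 + M + y$ ($O{\left(M,y \right)} = -3 + \left(\left(1 + y\right) + M\right) = -3 + \left(1 + M + y\right) = -2 + M + y$)
$115 + O{\left(-7,-14 \right)} 308 = 115 + \left(-2 - 7 - 14\right) 308 = 115 - 7084 = -6969$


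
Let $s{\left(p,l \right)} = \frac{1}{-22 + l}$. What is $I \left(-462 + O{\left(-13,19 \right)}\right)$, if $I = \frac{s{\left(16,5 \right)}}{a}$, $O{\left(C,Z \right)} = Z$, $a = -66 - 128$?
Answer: $- \frac{443}{3298} \approx -0.13432$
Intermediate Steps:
$a = -194$ ($a = -66 - 128 = -194$)
$I = \frac{1}{3298}$ ($I = \frac{1}{\left(-22 + 5\right) \left(-194\right)} = \frac{1}{-17} \left(- \frac{1}{194}\right) = \left(- \frac{1}{17}\right) \left(- \frac{1}{194}\right) = \frac{1}{3298} \approx 0.00030321$)
$I \left(-462 + O{\left(-13,19 \right)}\right) = \frac{-462 + 19}{3298} = \frac{1}{3298} \left(-443\right) = - \frac{443}{3298}$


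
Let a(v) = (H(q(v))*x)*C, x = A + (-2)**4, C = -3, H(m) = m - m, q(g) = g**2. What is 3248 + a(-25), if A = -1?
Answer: 3248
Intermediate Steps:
H(m) = 0
x = 15 (x = -1 + (-2)**4 = -1 + 16 = 15)
a(v) = 0 (a(v) = (0*15)*(-3) = 0*(-3) = 0)
3248 + a(-25) = 3248 + 0 = 3248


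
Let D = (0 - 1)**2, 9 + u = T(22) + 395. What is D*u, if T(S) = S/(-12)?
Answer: 2305/6 ≈ 384.17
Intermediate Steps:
T(S) = -S/12 (T(S) = S*(-1/12) = -S/12)
u = 2305/6 (u = -9 + (-1/12*22 + 395) = -9 + (-11/6 + 395) = -9 + 2359/6 = 2305/6 ≈ 384.17)
D = 1 (D = (-1)**2 = 1)
D*u = 1*(2305/6) = 2305/6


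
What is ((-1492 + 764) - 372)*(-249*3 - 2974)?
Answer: 4093100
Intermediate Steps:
((-1492 + 764) - 372)*(-249*3 - 2974) = (-728 - 372)*(-747 - 2974) = -1100*(-3721) = 4093100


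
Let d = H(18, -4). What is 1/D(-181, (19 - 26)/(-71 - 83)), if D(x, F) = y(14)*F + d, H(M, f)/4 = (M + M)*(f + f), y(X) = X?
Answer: -11/12665 ≈ -0.00086854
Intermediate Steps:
H(M, f) = 16*M*f (H(M, f) = 4*((M + M)*(f + f)) = 4*((2*M)*(2*f)) = 4*(4*M*f) = 16*M*f)
d = -1152 (d = 16*18*(-4) = -1152)
D(x, F) = -1152 + 14*F (D(x, F) = 14*F - 1152 = -1152 + 14*F)
1/D(-181, (19 - 26)/(-71 - 83)) = 1/(-1152 + 14*((19 - 26)/(-71 - 83))) = 1/(-1152 + 14*(-7/(-154))) = 1/(-1152 + 14*(-7*(-1/154))) = 1/(-1152 + 14*(1/22)) = 1/(-1152 + 7/11) = 1/(-12665/11) = -11/12665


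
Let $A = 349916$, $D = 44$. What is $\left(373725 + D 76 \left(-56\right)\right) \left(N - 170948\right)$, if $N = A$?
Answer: $33370552248$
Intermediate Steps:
$N = 349916$
$\left(373725 + D 76 \left(-56\right)\right) \left(N - 170948\right) = \left(373725 + 44 \cdot 76 \left(-56\right)\right) \left(349916 - 170948\right) = \left(373725 + 3344 \left(-56\right)\right) 178968 = \left(373725 - 187264\right) 178968 = 186461 \cdot 178968 = 33370552248$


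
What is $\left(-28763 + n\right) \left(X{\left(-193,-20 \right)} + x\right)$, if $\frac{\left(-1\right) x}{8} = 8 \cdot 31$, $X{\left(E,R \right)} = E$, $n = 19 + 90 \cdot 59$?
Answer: $51015818$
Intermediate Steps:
$n = 5329$ ($n = 19 + 5310 = 5329$)
$x = -1984$ ($x = - 8 \cdot 8 \cdot 31 = \left(-8\right) 248 = -1984$)
$\left(-28763 + n\right) \left(X{\left(-193,-20 \right)} + x\right) = \left(-28763 + 5329\right) \left(-193 - 1984\right) = \left(-23434\right) \left(-2177\right) = 51015818$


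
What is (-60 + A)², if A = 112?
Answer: 2704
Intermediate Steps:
(-60 + A)² = (-60 + 112)² = 52² = 2704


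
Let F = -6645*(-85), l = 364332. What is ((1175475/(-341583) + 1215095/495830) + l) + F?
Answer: 10491230514890791/11291139926 ≈ 9.2916e+5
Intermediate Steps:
F = 564825
((1175475/(-341583) + 1215095/495830) + l) + F = ((1175475/(-341583) + 1215095/495830) + 364332) + 564825 = ((1175475*(-1/341583) + 1215095*(1/495830)) + 364332) + 564825 = ((-391825/113861 + 243019/99166) + 364332) + 564825 = (-11185331591/11291139926 + 364332) + 564825 = 4113712406187841/11291139926 + 564825 = 10491230514890791/11291139926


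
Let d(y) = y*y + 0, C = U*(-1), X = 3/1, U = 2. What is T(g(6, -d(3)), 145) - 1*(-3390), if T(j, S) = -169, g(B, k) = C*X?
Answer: 3221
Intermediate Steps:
X = 3 (X = 3*1 = 3)
C = -2 (C = 2*(-1) = -2)
d(y) = y**2 (d(y) = y**2 + 0 = y**2)
g(B, k) = -6 (g(B, k) = -2*3 = -6)
T(g(6, -d(3)), 145) - 1*(-3390) = -169 - 1*(-3390) = -169 + 3390 = 3221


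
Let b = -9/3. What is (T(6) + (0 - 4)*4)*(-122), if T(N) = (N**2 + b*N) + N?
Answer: -976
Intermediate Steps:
b = -3 (b = -9*1/3 = -3)
T(N) = N**2 - 2*N (T(N) = (N**2 - 3*N) + N = N**2 - 2*N)
(T(6) + (0 - 4)*4)*(-122) = (6*(-2 + 6) + (0 - 4)*4)*(-122) = (6*4 - 4*4)*(-122) = (24 - 16)*(-122) = 8*(-122) = -976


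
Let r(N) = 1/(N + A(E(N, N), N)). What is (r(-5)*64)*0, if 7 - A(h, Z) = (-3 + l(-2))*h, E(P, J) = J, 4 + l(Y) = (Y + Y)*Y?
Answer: 0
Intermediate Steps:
l(Y) = -4 + 2*Y² (l(Y) = -4 + (Y + Y)*Y = -4 + (2*Y)*Y = -4 + 2*Y²)
A(h, Z) = 7 - h (A(h, Z) = 7 - (-3 + (-4 + 2*(-2)²))*h = 7 - (-3 + (-4 + 2*4))*h = 7 - (-3 + (-4 + 8))*h = 7 - (-3 + 4)*h = 7 - h)
r(N) = ⅐ (r(N) = 1/(N + (7 - N)) = 1/7 = ⅐)
(r(-5)*64)*0 = ((⅐)*64)*0 = (64/7)*0 = 0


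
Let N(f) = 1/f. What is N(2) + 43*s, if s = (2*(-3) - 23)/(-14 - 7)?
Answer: 2515/42 ≈ 59.881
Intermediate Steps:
s = 29/21 (s = (-6 - 23)/(-21) = -29*(-1/21) = 29/21 ≈ 1.3810)
N(2) + 43*s = 1/2 + 43*(29/21) = ½ + 1247/21 = 2515/42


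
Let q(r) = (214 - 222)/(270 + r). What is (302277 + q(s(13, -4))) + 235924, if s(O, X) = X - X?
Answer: 72657131/135 ≈ 5.3820e+5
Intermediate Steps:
s(O, X) = 0
q(r) = -8/(270 + r)
(302277 + q(s(13, -4))) + 235924 = (302277 - 8/(270 + 0)) + 235924 = (302277 - 8/270) + 235924 = (302277 - 8*1/270) + 235924 = (302277 - 4/135) + 235924 = 40807391/135 + 235924 = 72657131/135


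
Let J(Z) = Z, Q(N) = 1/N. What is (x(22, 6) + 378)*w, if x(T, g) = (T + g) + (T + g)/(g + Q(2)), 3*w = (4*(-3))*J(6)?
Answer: -128016/13 ≈ -9847.4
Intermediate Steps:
w = -24 (w = ((4*(-3))*6)/3 = (-12*6)/3 = (1/3)*(-72) = -24)
x(T, g) = T + g + (T + g)/(1/2 + g) (x(T, g) = (T + g) + (T + g)/(g + 1/2) = (T + g) + (T + g)/(1/2 + g) = T + g + (T + g)/(1/2 + g))
(x(22, 6) + 378)*w = ((2*6**2 + 3*22 + 3*6 + 2*22*6)/(1 + 2*6) + 378)*(-24) = ((2*36 + 66 + 18 + 264)/(1 + 12) + 378)*(-24) = ((72 + 66 + 18 + 264)/13 + 378)*(-24) = ((1/13)*420 + 378)*(-24) = (420/13 + 378)*(-24) = (5334/13)*(-24) = -128016/13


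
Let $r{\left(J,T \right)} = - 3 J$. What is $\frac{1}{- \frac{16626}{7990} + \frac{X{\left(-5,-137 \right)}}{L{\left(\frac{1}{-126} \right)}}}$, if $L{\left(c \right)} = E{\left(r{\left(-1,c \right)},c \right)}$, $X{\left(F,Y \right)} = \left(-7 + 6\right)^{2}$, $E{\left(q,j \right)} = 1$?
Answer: $- \frac{235}{254} \approx -0.9252$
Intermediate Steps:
$X{\left(F,Y \right)} = 1$ ($X{\left(F,Y \right)} = \left(-1\right)^{2} = 1$)
$L{\left(c \right)} = 1$
$\frac{1}{- \frac{16626}{7990} + \frac{X{\left(-5,-137 \right)}}{L{\left(\frac{1}{-126} \right)}}} = \frac{1}{- \frac{16626}{7990} + 1 \cdot 1^{-1}} = \frac{1}{\left(-16626\right) \frac{1}{7990} + 1 \cdot 1} = \frac{1}{- \frac{489}{235} + 1} = \frac{1}{- \frac{254}{235}} = - \frac{235}{254}$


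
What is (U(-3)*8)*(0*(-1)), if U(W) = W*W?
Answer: 0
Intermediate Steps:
U(W) = W**2
(U(-3)*8)*(0*(-1)) = ((-3)**2*8)*(0*(-1)) = (9*8)*0 = 72*0 = 0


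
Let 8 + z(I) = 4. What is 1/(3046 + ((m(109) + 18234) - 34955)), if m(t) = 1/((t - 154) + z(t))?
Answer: -49/670076 ≈ -7.3126e-5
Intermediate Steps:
z(I) = -4 (z(I) = -8 + 4 = -4)
m(t) = 1/(-158 + t) (m(t) = 1/((t - 154) - 4) = 1/((-154 + t) - 4) = 1/(-158 + t))
1/(3046 + ((m(109) + 18234) - 34955)) = 1/(3046 + ((1/(-158 + 109) + 18234) - 34955)) = 1/(3046 + ((1/(-49) + 18234) - 34955)) = 1/(3046 + ((-1/49 + 18234) - 34955)) = 1/(3046 + (893465/49 - 34955)) = 1/(3046 - 819330/49) = 1/(-670076/49) = -49/670076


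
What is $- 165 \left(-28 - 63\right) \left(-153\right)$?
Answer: $-2297295$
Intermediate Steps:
$- 165 \left(-28 - 63\right) \left(-153\right) = \left(-165\right) \left(-91\right) \left(-153\right) = 15015 \left(-153\right) = -2297295$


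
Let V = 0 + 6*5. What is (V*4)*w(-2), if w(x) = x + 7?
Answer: 600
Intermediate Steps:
w(x) = 7 + x
V = 30 (V = 0 + 30 = 30)
(V*4)*w(-2) = (30*4)*(7 - 2) = 120*5 = 600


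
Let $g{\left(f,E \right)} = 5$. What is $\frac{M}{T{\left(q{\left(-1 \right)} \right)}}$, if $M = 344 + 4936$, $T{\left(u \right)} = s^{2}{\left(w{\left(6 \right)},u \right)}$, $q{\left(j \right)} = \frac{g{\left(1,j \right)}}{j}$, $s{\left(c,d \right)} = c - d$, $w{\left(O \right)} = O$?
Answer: $\frac{480}{11} \approx 43.636$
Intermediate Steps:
$q{\left(j \right)} = \frac{5}{j}$
$T{\left(u \right)} = \left(6 - u\right)^{2}$
$M = 5280$
$\frac{M}{T{\left(q{\left(-1 \right)} \right)}} = \frac{5280}{\left(-6 + \frac{5}{-1}\right)^{2}} = \frac{5280}{\left(-6 + 5 \left(-1\right)\right)^{2}} = \frac{5280}{\left(-6 - 5\right)^{2}} = \frac{5280}{\left(-11\right)^{2}} = \frac{5280}{121} = 5280 \cdot \frac{1}{121} = \frac{480}{11}$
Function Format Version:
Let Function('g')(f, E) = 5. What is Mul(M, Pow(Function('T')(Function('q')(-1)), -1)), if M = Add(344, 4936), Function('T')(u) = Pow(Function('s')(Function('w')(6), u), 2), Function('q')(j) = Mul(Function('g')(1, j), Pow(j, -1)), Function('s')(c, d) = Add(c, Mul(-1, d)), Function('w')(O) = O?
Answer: Rational(480, 11) ≈ 43.636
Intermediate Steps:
Function('q')(j) = Mul(5, Pow(j, -1))
Function('T')(u) = Pow(Add(6, Mul(-1, u)), 2)
M = 5280
Mul(M, Pow(Function('T')(Function('q')(-1)), -1)) = Mul(5280, Pow(Pow(Add(-6, Mul(5, Pow(-1, -1))), 2), -1)) = Mul(5280, Pow(Pow(Add(-6, Mul(5, -1)), 2), -1)) = Mul(5280, Pow(Pow(Add(-6, -5), 2), -1)) = Mul(5280, Pow(Pow(-11, 2), -1)) = Mul(5280, Pow(121, -1)) = Mul(5280, Rational(1, 121)) = Rational(480, 11)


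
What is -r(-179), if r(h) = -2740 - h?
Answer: 2561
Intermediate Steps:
-r(-179) = -(-2740 - 1*(-179)) = -(-2740 + 179) = -1*(-2561) = 2561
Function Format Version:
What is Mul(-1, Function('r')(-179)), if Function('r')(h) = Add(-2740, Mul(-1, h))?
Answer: 2561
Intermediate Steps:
Mul(-1, Function('r')(-179)) = Mul(-1, Add(-2740, Mul(-1, -179))) = Mul(-1, Add(-2740, 179)) = Mul(-1, -2561) = 2561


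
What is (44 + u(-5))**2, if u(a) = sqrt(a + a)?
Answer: (44 + I*sqrt(10))**2 ≈ 1926.0 + 278.28*I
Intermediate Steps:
u(a) = sqrt(2)*sqrt(a) (u(a) = sqrt(2*a) = sqrt(2)*sqrt(a))
(44 + u(-5))**2 = (44 + sqrt(2)*sqrt(-5))**2 = (44 + sqrt(2)*(I*sqrt(5)))**2 = (44 + I*sqrt(10))**2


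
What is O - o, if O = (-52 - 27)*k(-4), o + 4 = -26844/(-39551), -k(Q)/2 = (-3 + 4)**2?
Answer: 6380418/39551 ≈ 161.32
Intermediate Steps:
k(Q) = -2 (k(Q) = -2*(-3 + 4)**2 = -2*1**2 = -2*1 = -2)
o = -131360/39551 (o = -4 - 26844/(-39551) = -4 - 26844*(-1/39551) = -4 + 26844/39551 = -131360/39551 ≈ -3.3213)
O = 158 (O = (-52 - 27)*(-2) = -79*(-2) = 158)
O - o = 158 - 1*(-131360/39551) = 158 + 131360/39551 = 6380418/39551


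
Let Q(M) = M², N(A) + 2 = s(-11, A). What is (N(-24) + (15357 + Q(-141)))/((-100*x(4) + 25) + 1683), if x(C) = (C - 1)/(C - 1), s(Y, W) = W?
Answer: 8803/402 ≈ 21.898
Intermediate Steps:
N(A) = -2 + A
x(C) = 1 (x(C) = (-1 + C)/(-1 + C) = 1)
(N(-24) + (15357 + Q(-141)))/((-100*x(4) + 25) + 1683) = ((-2 - 24) + (15357 + (-141)²))/((-100*1 + 25) + 1683) = (-26 + (15357 + 19881))/((-100 + 25) + 1683) = (-26 + 35238)/(-75 + 1683) = 35212/1608 = 35212*(1/1608) = 8803/402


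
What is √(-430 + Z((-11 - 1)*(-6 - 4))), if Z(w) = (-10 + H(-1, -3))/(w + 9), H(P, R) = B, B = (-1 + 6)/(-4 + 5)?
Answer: 5*I*√286251/129 ≈ 20.737*I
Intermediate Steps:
B = 5 (B = 5/1 = 5*1 = 5)
H(P, R) = 5
Z(w) = -5/(9 + w) (Z(w) = (-10 + 5)/(w + 9) = -5/(9 + w))
√(-430 + Z((-11 - 1)*(-6 - 4))) = √(-430 - 5/(9 + (-11 - 1)*(-6 - 4))) = √(-430 - 5/(9 - 12*(-10))) = √(-430 - 5/(9 + 120)) = √(-430 - 5/129) = √(-55475/129) = 5*I*√286251/129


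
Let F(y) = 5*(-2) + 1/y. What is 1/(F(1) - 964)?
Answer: -1/973 ≈ -0.0010277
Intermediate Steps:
F(y) = -10 + 1/y
1/(F(1) - 964) = 1/((-10 + 1/1) - 964) = 1/((-10 + 1) - 964) = 1/(-9 - 964) = 1/(-973) = -1/973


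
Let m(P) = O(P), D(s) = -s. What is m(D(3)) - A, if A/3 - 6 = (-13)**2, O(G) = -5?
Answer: -530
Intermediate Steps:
A = 525 (A = 18 + 3*(-13)**2 = 18 + 3*169 = 18 + 507 = 525)
m(P) = -5
m(D(3)) - A = -5 - 1*525 = -5 - 525 = -530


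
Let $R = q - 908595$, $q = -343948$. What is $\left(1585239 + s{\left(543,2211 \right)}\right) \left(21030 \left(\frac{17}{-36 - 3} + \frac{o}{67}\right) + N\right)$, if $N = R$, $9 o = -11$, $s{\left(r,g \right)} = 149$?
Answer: $- \frac{5228372543493092}{2613} \approx -2.0009 \cdot 10^{12}$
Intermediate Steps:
$R = -1252543$ ($R = -343948 - 908595 = -1252543$)
$o = - \frac{11}{9}$ ($o = \frac{1}{9} \left(-11\right) = - \frac{11}{9} \approx -1.2222$)
$N = -1252543$
$\left(1585239 + s{\left(543,2211 \right)}\right) \left(21030 \left(\frac{17}{-36 - 3} + \frac{o}{67}\right) + N\right) = \left(1585239 + 149\right) \left(21030 \left(\frac{17}{-36 - 3} - \frac{11}{9 \cdot 67}\right) - 1252543\right) = 1585388 \left(21030 \left(\frac{17}{-39} - \frac{11}{603}\right) - 1252543\right) = 1585388 \left(21030 \left(17 \left(- \frac{1}{39}\right) - \frac{11}{603}\right) - 1252543\right) = 1585388 \left(21030 \left(- \frac{17}{39} - \frac{11}{603}\right) - 1252543\right) = 1585388 \left(21030 \left(- \frac{3560}{7839}\right) - 1252543\right) = 1585388 \left(- \frac{24955600}{2613} - 1252543\right) = 1585388 \left(- \frac{3297850459}{2613}\right) = - \frac{5228372543493092}{2613}$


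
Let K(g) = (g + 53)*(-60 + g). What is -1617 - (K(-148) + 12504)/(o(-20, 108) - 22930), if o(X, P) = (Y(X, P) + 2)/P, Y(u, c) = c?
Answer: -2000370549/1238165 ≈ -1615.6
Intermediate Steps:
K(g) = (-60 + g)*(53 + g) (K(g) = (53 + g)*(-60 + g) = (-60 + g)*(53 + g))
o(X, P) = (2 + P)/P (o(X, P) = (P + 2)/P = (2 + P)/P)
-1617 - (K(-148) + 12504)/(o(-20, 108) - 22930) = -1617 - ((-3180 + (-148)**2 - 7*(-148)) + 12504)/((2 + 108)/108 - 22930) = -1617 - ((-3180 + 21904 + 1036) + 12504)/((1/108)*110 - 22930) = -1617 - (19760 + 12504)/(55/54 - 22930) = -1617 - 32264/(-1238165/54) = -1617 - 32264*(-54)/1238165 = -1617 - 1*(-1742256/1238165) = -1617 + 1742256/1238165 = -2000370549/1238165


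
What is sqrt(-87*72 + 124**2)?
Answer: 2*sqrt(2278) ≈ 95.457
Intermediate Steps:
sqrt(-87*72 + 124**2) = sqrt(-6264 + 15376) = sqrt(9112) = 2*sqrt(2278)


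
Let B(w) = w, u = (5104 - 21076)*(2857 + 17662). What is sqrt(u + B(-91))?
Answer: I*sqrt(327729559) ≈ 18103.0*I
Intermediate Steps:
u = -327729468 (u = -15972*20519 = -327729468)
sqrt(u + B(-91)) = sqrt(-327729468 - 91) = sqrt(-327729559) = I*sqrt(327729559)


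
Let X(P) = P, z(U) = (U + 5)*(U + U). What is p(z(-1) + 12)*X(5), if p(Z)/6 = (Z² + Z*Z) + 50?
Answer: 2460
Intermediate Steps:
z(U) = 2*U*(5 + U) (z(U) = (5 + U)*(2*U) = 2*U*(5 + U))
p(Z) = 300 + 12*Z² (p(Z) = 6*((Z² + Z*Z) + 50) = 6*((Z² + Z²) + 50) = 6*(2*Z² + 50) = 6*(50 + 2*Z²) = 300 + 12*Z²)
p(z(-1) + 12)*X(5) = (300 + 12*(2*(-1)*(5 - 1) + 12)²)*5 = (300 + 12*(2*(-1)*4 + 12)²)*5 = (300 + 12*(-8 + 12)²)*5 = (300 + 12*4²)*5 = (300 + 12*16)*5 = (300 + 192)*5 = 492*5 = 2460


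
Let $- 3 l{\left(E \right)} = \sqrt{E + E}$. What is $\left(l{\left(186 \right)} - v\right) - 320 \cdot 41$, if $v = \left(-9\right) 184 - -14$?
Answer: $-11478 - \frac{2 \sqrt{93}}{3} \approx -11484.0$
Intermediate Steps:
$l{\left(E \right)} = - \frac{\sqrt{2} \sqrt{E}}{3}$ ($l{\left(E \right)} = - \frac{\sqrt{E + E}}{3} = - \frac{\sqrt{2 E}}{3} = - \frac{\sqrt{2} \sqrt{E}}{3}$)
$v = -1642$ ($v = -1656 + 14 = -1642$)
$\left(l{\left(186 \right)} - v\right) - 320 \cdot 41 = \left(- \frac{\sqrt{2} \sqrt{186}}{3} - -1642\right) - 320 \cdot 41 = \left(- \frac{2 \sqrt{93}}{3} + 1642\right) - 13120 = \left(1642 - \frac{2 \sqrt{93}}{3}\right) - 13120 = -11478 - \frac{2 \sqrt{93}}{3}$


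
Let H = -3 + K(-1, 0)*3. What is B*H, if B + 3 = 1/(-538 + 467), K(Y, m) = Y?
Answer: 1284/71 ≈ 18.085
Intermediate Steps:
B = -214/71 (B = -3 + 1/(-538 + 467) = -3 + 1/(-71) = -3 - 1/71 = -214/71 ≈ -3.0141)
H = -6 (H = -3 - 1*3 = -3 - 3 = -6)
B*H = -214/71*(-6) = 1284/71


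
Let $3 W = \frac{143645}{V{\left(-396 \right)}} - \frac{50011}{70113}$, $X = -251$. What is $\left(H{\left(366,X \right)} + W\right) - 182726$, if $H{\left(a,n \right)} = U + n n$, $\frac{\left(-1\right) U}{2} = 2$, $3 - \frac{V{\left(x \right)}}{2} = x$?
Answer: $- \frac{743946062053}{6216686} \approx -1.1967 \cdot 10^{5}$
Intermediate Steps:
$V{\left(x \right)} = 6 - 2 x$
$U = -4$ ($U = \left(-2\right) 2 = -4$)
$H{\left(a,n \right)} = -4 + n^{2}$ ($H{\left(a,n \right)} = -4 + n n = -4 + n^{2}$)
$W = \frac{371536041}{6216686}$ ($W = \frac{\frac{143645}{6 - -792} - \frac{50011}{70113}}{3} = \frac{\frac{143645}{6 + 792} - \frac{50011}{70113}}{3} = \frac{\frac{143645}{798} - \frac{50011}{70113}}{3} = \frac{1}{3} \cdot \frac{1114608123}{6216686} = \frac{371536041}{6216686} \approx 59.764$)
$\left(H{\left(366,X \right)} + W\right) - 182726 = \left(\left(-4 + \left(-251\right)^{2}\right) + \frac{371536041}{6216686}\right) - 182726 = \left(\left(-4 + 63001\right) + \frac{371536041}{6216686}\right) - 182726 = \left(62997 + \frac{371536041}{6216686}\right) - 182726 = \frac{392004103983}{6216686} - 182726 = - \frac{743946062053}{6216686}$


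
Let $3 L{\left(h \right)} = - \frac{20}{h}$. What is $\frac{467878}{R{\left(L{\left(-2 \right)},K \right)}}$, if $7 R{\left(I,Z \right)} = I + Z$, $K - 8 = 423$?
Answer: $\frac{9825438}{1303} \approx 7540.6$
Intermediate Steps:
$K = 431$ ($K = 8 + 423 = 431$)
$L{\left(h \right)} = - \frac{20}{3 h}$ ($L{\left(h \right)} = \frac{\left(-20\right) \frac{1}{h}}{3} = - \frac{20}{3 h}$)
$R{\left(I,Z \right)} = \frac{I}{7} + \frac{Z}{7}$ ($R{\left(I,Z \right)} = \frac{I + Z}{7} = \frac{I}{7} + \frac{Z}{7}$)
$\frac{467878}{R{\left(L{\left(-2 \right)},K \right)}} = \frac{467878}{\frac{\left(- \frac{20}{3}\right) \frac{1}{-2}}{7} + \frac{1}{7} \cdot 431} = \frac{467878}{\frac{\left(- \frac{20}{3}\right) \left(- \frac{1}{2}\right)}{7} + \frac{431}{7}} = \frac{467878}{\frac{1}{7} \cdot \frac{10}{3} + \frac{431}{7}} = \frac{467878}{\frac{10}{21} + \frac{431}{7}} = \frac{467878}{\frac{1303}{21}} = 467878 \cdot \frac{21}{1303} = \frac{9825438}{1303}$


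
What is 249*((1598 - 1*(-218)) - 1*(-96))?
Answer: 476088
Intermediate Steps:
249*((1598 - 1*(-218)) - 1*(-96)) = 249*((1598 + 218) + 96) = 249*(1816 + 96) = 249*1912 = 476088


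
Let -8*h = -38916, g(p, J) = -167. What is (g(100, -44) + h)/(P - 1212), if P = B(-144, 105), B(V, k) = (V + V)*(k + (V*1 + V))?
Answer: 9395/102984 ≈ 0.091228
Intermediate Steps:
B(V, k) = 2*V*(k + 2*V) (B(V, k) = (2*V)*(k + (V + V)) = (2*V)*(k + 2*V) = 2*V*(k + 2*V))
h = 9729/2 (h = -1/8*(-38916) = 9729/2 ≈ 4864.5)
P = 52704 (P = 2*(-144)*(105 + 2*(-144)) = 2*(-144)*(105 - 288) = 2*(-144)*(-183) = 52704)
(g(100, -44) + h)/(P - 1212) = (-167 + 9729/2)/(52704 - 1212) = (9395/2)/51492 = (9395/2)*(1/51492) = 9395/102984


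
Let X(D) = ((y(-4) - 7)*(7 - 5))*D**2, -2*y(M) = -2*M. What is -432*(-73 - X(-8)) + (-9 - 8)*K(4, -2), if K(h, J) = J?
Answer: -576686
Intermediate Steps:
y(M) = M (y(M) = -(-1)*M = M)
X(D) = -22*D**2 (X(D) = ((-4 - 7)*(7 - 5))*D**2 = (-11*2)*D**2 = -22*D**2)
-432*(-73 - X(-8)) + (-9 - 8)*K(4, -2) = -432*(-73 - (-22)*(-8)**2) + (-9 - 8)*(-2) = -432*(-73 - (-22)*64) - 17*(-2) = -432*(-73 - 1*(-1408)) + 34 = -432*(-73 + 1408) + 34 = -432*1335 + 34 = -576720 + 34 = -576686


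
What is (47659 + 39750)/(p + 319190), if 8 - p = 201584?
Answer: 12487/16802 ≈ 0.74319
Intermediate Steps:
p = -201576 (p = 8 - 1*201584 = 8 - 201584 = -201576)
(47659 + 39750)/(p + 319190) = (47659 + 39750)/(-201576 + 319190) = 87409/117614 = 87409*(1/117614) = 12487/16802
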